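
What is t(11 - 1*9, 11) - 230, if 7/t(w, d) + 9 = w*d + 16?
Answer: -6663/29 ≈ -229.76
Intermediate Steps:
t(w, d) = 7/(7 + d*w) (t(w, d) = 7/(-9 + (w*d + 16)) = 7/(-9 + (d*w + 16)) = 7/(-9 + (16 + d*w)) = 7/(7 + d*w))
t(11 - 1*9, 11) - 230 = 7/(7 + 11*(11 - 1*9)) - 230 = 7/(7 + 11*(11 - 9)) - 230 = 7/(7 + 11*2) - 230 = 7/(7 + 22) - 230 = 7/29 - 230 = -6663/29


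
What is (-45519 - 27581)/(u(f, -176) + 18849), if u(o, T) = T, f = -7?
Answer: -73100/18673 ≈ -3.9147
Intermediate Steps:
(-45519 - 27581)/(u(f, -176) + 18849) = (-45519 - 27581)/(-176 + 18849) = -73100/18673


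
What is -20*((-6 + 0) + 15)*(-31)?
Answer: 5580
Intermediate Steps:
-20*((-6 + 0) + 15)*(-31) = -20*(-6 + 15)*(-31) = -20*9*(-31) = -180*(-31) = 5580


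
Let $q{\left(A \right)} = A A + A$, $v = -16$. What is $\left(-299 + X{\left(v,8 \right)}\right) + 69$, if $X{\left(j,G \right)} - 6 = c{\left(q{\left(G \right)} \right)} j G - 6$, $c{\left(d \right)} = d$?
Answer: $-9446$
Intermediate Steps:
$q{\left(A \right)} = A + A^{2}$ ($q{\left(A \right)} = A^{2} + A = A + A^{2}$)
$X{\left(j,G \right)} = j G^{2} \left(1 + G\right)$ ($X{\left(j,G \right)} = 6 + \left(G \left(1 + G\right) j G - 6\right) = 6 + \left(G j \left(1 + G\right) G - 6\right) = 6 + \left(j G^{2} \left(1 + G\right) - 6\right) = 6 + \left(-6 + j G^{2} \left(1 + G\right)\right) = j G^{2} \left(1 + G\right)$)
$\left(-299 + X{\left(v,8 \right)}\right) + 69 = \left(-299 - 16 \cdot 8^{2} \left(1 + 8\right)\right) + 69 = \left(-299 - 1024 \cdot 9\right) + 69 = \left(-299 - 9216\right) + 69 = -9515 + 69 = -9446$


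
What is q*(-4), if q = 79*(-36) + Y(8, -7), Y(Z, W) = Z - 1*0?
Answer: 11344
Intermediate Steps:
Y(Z, W) = Z (Y(Z, W) = Z + 0 = Z)
q = -2836 (q = 79*(-36) + 8 = -2844 + 8 = -2836)
q*(-4) = -2836*(-4) = 11344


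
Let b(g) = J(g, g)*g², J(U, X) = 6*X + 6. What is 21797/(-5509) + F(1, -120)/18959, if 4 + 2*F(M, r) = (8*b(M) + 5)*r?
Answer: -446644881/104445131 ≈ -4.2764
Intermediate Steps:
J(U, X) = 6 + 6*X
b(g) = g²*(6 + 6*g) (b(g) = (6 + 6*g)*g² = g²*(6 + 6*g))
F(M, r) = -2 + r*(5 + 48*M²*(1 + M))/2 (F(M, r) = -2 + ((8*(6*M²*(1 + M)) + 5)*r)/2 = -2 + ((48*M²*(1 + M) + 5)*r)/2 = -2 + ((5 + 48*M²*(1 + M))*r)/2 = -2 + (r*(5 + 48*M²*(1 + M)))/2 = -2 + r*(5 + 48*M²*(1 + M))/2)
21797/(-5509) + F(1, -120)/18959 = 21797/(-5509) + (-2 + (5/2)*(-120) + 24*(-120)*1²*(1 + 1))/18959 = 21797*(-1/5509) + (-2 - 300 + 24*(-120)*1*2)*(1/18959) = -21797/5509 + (-2 - 300 - 5760)*(1/18959) = -21797/5509 - 6062*1/18959 = -21797/5509 - 6062/18959 = -446644881/104445131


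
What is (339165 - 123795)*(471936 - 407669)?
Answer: 13841183790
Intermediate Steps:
(339165 - 123795)*(471936 - 407669) = 215370*64267 = 13841183790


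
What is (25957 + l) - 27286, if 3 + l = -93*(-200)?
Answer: 17268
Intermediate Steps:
l = 18597 (l = -3 - 93*(-200) = -3 + 18600 = 18597)
(25957 + l) - 27286 = (25957 + 18597) - 27286 = 44554 - 27286 = 17268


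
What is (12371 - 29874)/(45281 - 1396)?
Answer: -17503/43885 ≈ -0.39884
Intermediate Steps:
(12371 - 29874)/(45281 - 1396) = -17503/43885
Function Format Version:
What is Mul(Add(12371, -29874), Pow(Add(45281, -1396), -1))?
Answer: Rational(-17503, 43885) ≈ -0.39884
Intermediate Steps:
Mul(Add(12371, -29874), Pow(Add(45281, -1396), -1)) = Mul(-17503, Pow(43885, -1)) = Mul(-17503, Rational(1, 43885)) = Rational(-17503, 43885)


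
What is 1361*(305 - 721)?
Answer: -566176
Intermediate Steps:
1361*(305 - 721) = 1361*(-416) = -566176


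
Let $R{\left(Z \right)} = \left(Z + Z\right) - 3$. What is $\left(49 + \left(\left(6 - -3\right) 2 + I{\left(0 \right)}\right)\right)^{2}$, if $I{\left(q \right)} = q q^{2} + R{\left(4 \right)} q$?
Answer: $4489$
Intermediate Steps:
$R{\left(Z \right)} = -3 + 2 Z$ ($R{\left(Z \right)} = 2 Z - 3 = -3 + 2 Z$)
$I{\left(q \right)} = q^{3} + 5 q$ ($I{\left(q \right)} = q q^{2} + \left(-3 + 2 \cdot 4\right) q = q^{3} + \left(-3 + 8\right) q = q^{3} + 5 q$)
$\left(49 + \left(\left(6 - -3\right) 2 + I{\left(0 \right)}\right)\right)^{2} = \left(49 + \left(\left(6 - -3\right) 2 + 0 \left(5 + 0^{2}\right)\right)\right)^{2} = \left(49 + \left(\left(6 + 3\right) 2 + 0 \left(5 + 0\right)\right)\right)^{2} = \left(49 + \left(9 \cdot 2 + 0 \cdot 5\right)\right)^{2} = \left(49 + \left(18 + 0\right)\right)^{2} = \left(49 + 18\right)^{2} = 67^{2} = 4489$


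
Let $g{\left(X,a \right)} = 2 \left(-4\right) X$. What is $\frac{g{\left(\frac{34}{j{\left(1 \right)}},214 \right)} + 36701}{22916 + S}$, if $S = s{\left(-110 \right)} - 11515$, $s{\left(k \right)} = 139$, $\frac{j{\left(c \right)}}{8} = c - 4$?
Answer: $\frac{110137}{34620} \approx 3.1813$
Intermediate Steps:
$j{\left(c \right)} = -32 + 8 c$ ($j{\left(c \right)} = 8 \left(c - 4\right) = 8 \left(-4 + c\right) = -32 + 8 c$)
$S = -11376$ ($S = 139 - 11515 = -11376$)
$g{\left(X,a \right)} = - 8 X$
$\frac{g{\left(\frac{34}{j{\left(1 \right)}},214 \right)} + 36701}{22916 + S} = \frac{- 8 \frac{34}{-32 + 8 \cdot 1} + 36701}{22916 - 11376} = \frac{- 8 \frac{34}{-32 + 8} + 36701}{11540} = \left(- 8 \frac{34}{-24} + 36701\right) \frac{1}{11540} = \left(- 8 \cdot 34 \left(- \frac{1}{24}\right) + 36701\right) \frac{1}{11540} = \left(\left(-8\right) \left(- \frac{17}{12}\right) + 36701\right) \frac{1}{11540} = \left(\frac{34}{3} + 36701\right) \frac{1}{11540} = \frac{110137}{3} \cdot \frac{1}{11540} = \frac{110137}{34620}$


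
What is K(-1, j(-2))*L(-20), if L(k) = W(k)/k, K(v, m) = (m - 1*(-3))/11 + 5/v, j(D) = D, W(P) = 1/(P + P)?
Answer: -27/4400 ≈ -0.0061364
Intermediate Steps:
W(P) = 1/(2*P)
K(v, m) = 3/11 + 5/v + m/11 (K(v, m) = (m + 3)*(1/11) + 5/v = (3 + m)*(1/11) + 5/v = (3/11 + m/11) + 5/v = 3/11 + 5/v + m/11)
L(k) = 1/(2*k²) (L(k) = (1/(2*k))/k = 1/(2*k²))
K(-1, j(-2))*L(-20) = ((1/11)*(55 - (3 - 2))/(-1))*((½)/(-20)²) = ((1/11)*(-1)*(55 - 1*1))*((½)*(1/400)) = ((1/11)*(-1)*(55 - 1))*(1/800) = ((1/11)*(-1)*54)*(1/800) = -54/11*1/800 = -27/4400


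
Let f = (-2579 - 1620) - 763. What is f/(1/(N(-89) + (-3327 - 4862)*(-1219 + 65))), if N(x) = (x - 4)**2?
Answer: -46934342310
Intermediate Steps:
N(x) = (-4 + x)**2
f = -4962 (f = -4199 - 763 = -4962)
f/(1/(N(-89) + (-3327 - 4862)*(-1219 + 65))) = -(4962*(-4 - 89)**2 + 4962*(-3327 - 4862)*(-1219 + 65)) = -4962/(1/((-93)**2 - 8189*(-1154))) = -4962/(1/(8649 + 9450106)) = -4962/(1/9458755) = -4962/1/9458755 = -4962*9458755 = -46934342310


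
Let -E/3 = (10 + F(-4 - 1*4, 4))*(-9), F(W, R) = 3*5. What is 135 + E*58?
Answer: 39285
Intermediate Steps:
F(W, R) = 15
E = 675 (E = -3*(10 + 15)*(-9) = -75*(-9) = -3*(-225) = 675)
135 + E*58 = 135 + 675*58 = 135 + 39150 = 39285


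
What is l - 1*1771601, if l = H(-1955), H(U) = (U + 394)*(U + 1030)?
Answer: -327676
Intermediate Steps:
H(U) = (394 + U)*(1030 + U)
l = 1443925 (l = 405820 + (-1955)**2 + 1424*(-1955) = 405820 + 3822025 - 2783920 = 1443925)
l - 1*1771601 = 1443925 - 1*1771601 = 1443925 - 1771601 = -327676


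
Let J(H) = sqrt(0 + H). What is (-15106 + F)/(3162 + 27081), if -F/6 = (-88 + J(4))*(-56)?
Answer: -44002/30243 ≈ -1.4549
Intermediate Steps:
J(H) = sqrt(H)
F = -28896 (F = -6*(-88 + sqrt(4))*(-56) = -6*(-88 + 2)*(-56) = -(-516)*(-56) = -6*4816 = -28896)
(-15106 + F)/(3162 + 27081) = (-15106 - 28896)/(3162 + 27081) = -44002/30243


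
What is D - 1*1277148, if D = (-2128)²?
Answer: 3251236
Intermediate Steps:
D = 4528384
D - 1*1277148 = 4528384 - 1*1277148 = 4528384 - 1277148 = 3251236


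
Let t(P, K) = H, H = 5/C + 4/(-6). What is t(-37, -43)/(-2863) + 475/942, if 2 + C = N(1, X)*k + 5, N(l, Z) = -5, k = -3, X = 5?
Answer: 291491/577917 ≈ 0.50438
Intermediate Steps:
C = 18 (C = -2 + (-5*(-3) + 5) = -2 + (15 + 5) = -2 + 20 = 18)
H = -7/18 (H = 5/18 + 4/(-6) = 5*(1/18) + 4*(-⅙) = 5/18 - ⅔ = -7/18 ≈ -0.38889)
t(P, K) = -7/18
t(-37, -43)/(-2863) + 475/942 = -7/18/(-2863) + 475/942 = -7/18*(-1/2863) + 475*(1/942) = 1/7362 + 475/942 = 291491/577917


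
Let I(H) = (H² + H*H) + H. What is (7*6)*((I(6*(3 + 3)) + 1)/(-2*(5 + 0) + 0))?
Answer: -55209/5 ≈ -11042.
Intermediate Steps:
I(H) = H + 2*H² (I(H) = (H² + H²) + H = 2*H² + H = H + 2*H²)
(7*6)*((I(6*(3 + 3)) + 1)/(-2*(5 + 0) + 0)) = (7*6)*(((6*(3 + 3))*(1 + 2*(6*(3 + 3))) + 1)/(-2*(5 + 0) + 0)) = 42*(((6*6)*(1 + 2*(6*6)) + 1)/(-2*5 + 0)) = 42*((36*(1 + 2*36) + 1)/(-10 + 0)) = 42*((36*(1 + 72) + 1)/(-10)) = 42*((36*73 + 1)*(-⅒)) = 42*((2628 + 1)*(-⅒)) = 42*(2629*(-⅒)) = 42*(-2629/10) = -55209/5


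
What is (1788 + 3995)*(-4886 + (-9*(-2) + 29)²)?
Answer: -15481091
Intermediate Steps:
(1788 + 3995)*(-4886 + (-9*(-2) + 29)²) = 5783*(-4886 + (18 + 29)²) = 5783*(-4886 + 47²) = 5783*(-4886 + 2209) = 5783*(-2677) = -15481091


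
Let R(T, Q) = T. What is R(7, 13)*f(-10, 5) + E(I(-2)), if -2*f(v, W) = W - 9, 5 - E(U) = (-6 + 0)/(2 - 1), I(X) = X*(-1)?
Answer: 25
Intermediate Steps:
I(X) = -X
E(U) = 11 (E(U) = 5 - (-6 + 0)/(2 - 1) = 5 - (-6)/1 = 5 - (-6) = 5 - 1*(-6) = 5 + 6 = 11)
f(v, W) = 9/2 - W/2 (f(v, W) = -(W - 9)/2 = -(-9 + W)/2 = 9/2 - W/2)
R(7, 13)*f(-10, 5) + E(I(-2)) = 7*(9/2 - 1/2*5) + 11 = 7*(9/2 - 5/2) + 11 = 7*2 + 11 = 14 + 11 = 25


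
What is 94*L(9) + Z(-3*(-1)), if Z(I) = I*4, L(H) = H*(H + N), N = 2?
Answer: 9318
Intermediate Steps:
L(H) = H*(2 + H) (L(H) = H*(H + 2) = H*(2 + H))
Z(I) = 4*I
94*L(9) + Z(-3*(-1)) = 94*(9*(2 + 9)) + 4*(-3*(-1)) = 94*(9*11) + 4*3 = 94*99 + 12 = 9306 + 12 = 9318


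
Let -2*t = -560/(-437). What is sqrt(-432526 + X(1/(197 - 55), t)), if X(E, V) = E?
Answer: 3*I*sqrt(969050458)/142 ≈ 657.67*I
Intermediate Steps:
t = -280/437 (t = -(-280)/(-437) = -(-280)*(-1)/437 = -1/2*560/437 = -280/437 ≈ -0.64073)
sqrt(-432526 + X(1/(197 - 55), t)) = sqrt(-432526 + 1/(197 - 55)) = sqrt(-432526 + 1/142) = sqrt(-61418691/142) = 3*I*sqrt(969050458)/142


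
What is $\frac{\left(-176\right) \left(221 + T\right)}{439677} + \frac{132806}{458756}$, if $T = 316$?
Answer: $\frac{2505632765}{33617410302} \approx 0.074534$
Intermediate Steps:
$\frac{\left(-176\right) \left(221 + T\right)}{439677} + \frac{132806}{458756} = \frac{\left(-176\right) \left(221 + 316\right)}{439677} + \frac{132806}{458756} = \left(-176\right) 537 \cdot \frac{1}{439677} + 132806 \cdot \frac{1}{458756} = \left(-94512\right) \frac{1}{439677} + \frac{66403}{229378} = - \frac{31504}{146559} + \frac{66403}{229378} = \frac{2505632765}{33617410302}$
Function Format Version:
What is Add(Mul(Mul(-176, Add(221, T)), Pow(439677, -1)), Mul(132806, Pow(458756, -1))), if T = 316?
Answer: Rational(2505632765, 33617410302) ≈ 0.074534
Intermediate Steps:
Add(Mul(Mul(-176, Add(221, T)), Pow(439677, -1)), Mul(132806, Pow(458756, -1))) = Add(Mul(Mul(-176, Add(221, 316)), Pow(439677, -1)), Mul(132806, Pow(458756, -1))) = Add(Mul(Mul(-176, 537), Rational(1, 439677)), Mul(132806, Rational(1, 458756))) = Add(Mul(-94512, Rational(1, 439677)), Rational(66403, 229378)) = Add(Rational(-31504, 146559), Rational(66403, 229378)) = Rational(2505632765, 33617410302)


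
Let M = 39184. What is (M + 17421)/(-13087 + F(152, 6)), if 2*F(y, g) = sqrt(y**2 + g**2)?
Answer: -740789635/171263784 - 56605*sqrt(5785)/171263784 ≈ -4.3506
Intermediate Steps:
F(y, g) = sqrt(g**2 + y**2)/2 (F(y, g) = sqrt(y**2 + g**2)/2 = sqrt(g**2 + y**2)/2)
(M + 17421)/(-13087 + F(152, 6)) = (39184 + 17421)/(-13087 + sqrt(6**2 + 152**2)/2) = 56605/(-13087 + sqrt(36 + 23104)/2) = 56605/(-13087 + sqrt(23140)/2) = 56605/(-13087 + (2*sqrt(5785))/2) = 56605/(-13087 + sqrt(5785))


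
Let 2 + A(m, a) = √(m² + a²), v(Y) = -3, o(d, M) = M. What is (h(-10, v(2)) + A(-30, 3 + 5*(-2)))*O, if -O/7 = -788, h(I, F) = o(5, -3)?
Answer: -27580 + 5516*√949 ≈ 1.4235e+5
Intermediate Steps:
h(I, F) = -3
O = 5516 (O = -7*(-788) = 5516)
A(m, a) = -2 + √(a² + m²) (A(m, a) = -2 + √(m² + a²) = -2 + √(a² + m²))
(h(-10, v(2)) + A(-30, 3 + 5*(-2)))*O = (-3 + (-2 + √((3 + 5*(-2))² + (-30)²)))*5516 = (-3 + (-2 + √((3 - 10)² + 900)))*5516 = (-3 + (-2 + √((-7)² + 900)))*5516 = (-3 + (-2 + √(49 + 900)))*5516 = (-3 + (-2 + √949))*5516 = (-5 + √949)*5516 = -27580 + 5516*√949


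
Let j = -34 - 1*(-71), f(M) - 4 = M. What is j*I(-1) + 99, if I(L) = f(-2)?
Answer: 173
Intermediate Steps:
f(M) = 4 + M
I(L) = 2 (I(L) = 4 - 2 = 2)
j = 37 (j = -34 + 71 = 37)
j*I(-1) + 99 = 37*2 + 99 = 74 + 99 = 173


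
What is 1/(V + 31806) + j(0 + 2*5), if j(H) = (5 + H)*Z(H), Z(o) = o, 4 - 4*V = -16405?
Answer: 21544954/143633 ≈ 150.00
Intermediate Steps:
V = 16409/4 (V = 1 - 1/4*(-16405) = 1 + 16405/4 = 16409/4 ≈ 4102.3)
j(H) = H*(5 + H) (j(H) = (5 + H)*H = H*(5 + H))
1/(V + 31806) + j(0 + 2*5) = 1/(16409/4 + 31806) + (0 + 2*5)*(5 + (0 + 2*5)) = 1/(143633/4) + (0 + 10)*(5 + (0 + 10)) = 4/143633 + 10*(5 + 10) = 4/143633 + 10*15 = 4/143633 + 150 = 21544954/143633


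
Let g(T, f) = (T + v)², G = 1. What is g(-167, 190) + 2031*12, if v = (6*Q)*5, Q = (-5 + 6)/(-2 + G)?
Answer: 63181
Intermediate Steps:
Q = -1 (Q = (-5 + 6)/(-2 + 1) = 1/(-1) = 1*(-1) = -1)
v = -30 (v = (6*(-1))*5 = -6*5 = -30)
g(T, f) = (-30 + T)² (g(T, f) = (T - 30)² = (-30 + T)²)
g(-167, 190) + 2031*12 = (-30 - 167)² + 2031*12 = (-197)² + 24372 = 38809 + 24372 = 63181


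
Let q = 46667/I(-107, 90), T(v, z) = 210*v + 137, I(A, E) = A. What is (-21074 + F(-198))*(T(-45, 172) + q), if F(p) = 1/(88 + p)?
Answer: 1209093664639/5885 ≈ 2.0545e+8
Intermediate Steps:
T(v, z) = 137 + 210*v
q = -46667/107 (q = 46667/(-107) = 46667*(-1/107) = -46667/107 ≈ -436.14)
(-21074 + F(-198))*(T(-45, 172) + q) = (-21074 + 1/(88 - 198))*((137 + 210*(-45)) - 46667/107) = (-21074 + 1/(-110))*((137 - 9450) - 46667/107) = (-21074 - 1/110)*(-9313 - 46667/107) = -2318141/110*(-1043158/107) = 1209093664639/5885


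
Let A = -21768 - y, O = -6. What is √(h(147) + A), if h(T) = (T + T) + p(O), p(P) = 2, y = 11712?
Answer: 4*I*√2074 ≈ 182.16*I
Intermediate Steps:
A = -33480 (A = -21768 - 1*11712 = -21768 - 11712 = -33480)
h(T) = 2 + 2*T (h(T) = (T + T) + 2 = 2*T + 2 = 2 + 2*T)
√(h(147) + A) = √((2 + 2*147) - 33480) = √((2 + 294) - 33480) = √(296 - 33480) = √(-33184) = 4*I*√2074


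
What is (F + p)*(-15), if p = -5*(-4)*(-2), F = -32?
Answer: 1080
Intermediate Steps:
p = -40 (p = 20*(-2) = -40)
(F + p)*(-15) = (-32 - 40)*(-15) = -72*(-15) = 1080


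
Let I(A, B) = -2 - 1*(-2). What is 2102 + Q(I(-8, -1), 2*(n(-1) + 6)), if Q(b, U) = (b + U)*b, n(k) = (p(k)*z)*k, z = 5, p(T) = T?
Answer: 2102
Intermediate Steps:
I(A, B) = 0 (I(A, B) = -2 + 2 = 0)
n(k) = 5*k² (n(k) = (k*5)*k = (5*k)*k = 5*k²)
Q(b, U) = b*(U + b) (Q(b, U) = (U + b)*b = b*(U + b))
2102 + Q(I(-8, -1), 2*(n(-1) + 6)) = 2102 + 0*(2*(5*(-1)² + 6) + 0) = 2102 + 0*(2*(5*1 + 6) + 0) = 2102 + 0*(2*(5 + 6) + 0) = 2102 + 0*(2*11 + 0) = 2102 + 0*(22 + 0) = 2102 + 0*22 = 2102 + 0 = 2102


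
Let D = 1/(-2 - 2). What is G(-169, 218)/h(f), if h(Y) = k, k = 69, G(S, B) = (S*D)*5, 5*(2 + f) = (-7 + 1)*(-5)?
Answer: 845/276 ≈ 3.0616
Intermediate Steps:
D = -¼ (D = 1/(-4) = -¼ ≈ -0.25000)
f = 4 (f = -2 + ((-7 + 1)*(-5))/5 = -2 + (-6*(-5))/5 = -2 + (⅕)*30 = -2 + 6 = 4)
G(S, B) = -5*S/4 (G(S, B) = (S*(-¼))*5 = -S/4*5 = -5*S/4)
h(Y) = 69
G(-169, 218)/h(f) = -5/4*(-169)/69 = (845/4)*(1/69) = 845/276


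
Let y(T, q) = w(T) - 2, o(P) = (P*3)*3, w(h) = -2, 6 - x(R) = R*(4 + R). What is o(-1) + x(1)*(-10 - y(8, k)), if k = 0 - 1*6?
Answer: -15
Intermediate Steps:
x(R) = 6 - R*(4 + R)
o(P) = 9*P (o(P) = (3*P)*3 = 9*P)
k = -6 (k = 0 - 6 = -6)
y(T, q) = -4 (y(T, q) = -2 - 2 = -4)
o(-1) + x(1)*(-10 - y(8, k)) = 9*(-1) + (6 - 1*1**2 - 4*1)*(-10 - 1*(-4)) = -9 + (6 - 1*1 - 4)*(-10 + 4) = -9 + (6 - 1 - 4)*(-6) = -9 + 1*(-6) = -9 - 6 = -15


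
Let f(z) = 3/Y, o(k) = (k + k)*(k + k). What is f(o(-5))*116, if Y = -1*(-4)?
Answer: 87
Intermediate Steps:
Y = 4
o(k) = 4*k² (o(k) = (2*k)*(2*k) = 4*k²)
f(z) = ¾ (f(z) = 3/4 = 3*(¼) = ¾)
f(o(-5))*116 = (¾)*116 = 87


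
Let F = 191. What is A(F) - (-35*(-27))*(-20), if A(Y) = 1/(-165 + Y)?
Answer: 491401/26 ≈ 18900.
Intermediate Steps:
A(F) - (-35*(-27))*(-20) = 1/(-165 + 191) - (-35*(-27))*(-20) = 1/26 - 945*(-20) = 1/26 - 1*(-18900) = 1/26 + 18900 = 491401/26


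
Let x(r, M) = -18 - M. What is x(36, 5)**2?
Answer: 529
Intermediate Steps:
x(36, 5)**2 = (-18 - 1*5)**2 = (-18 - 5)**2 = (-23)**2 = 529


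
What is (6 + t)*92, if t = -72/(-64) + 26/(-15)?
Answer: 14881/30 ≈ 496.03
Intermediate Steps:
t = -73/120 (t = -72*(-1/64) + 26*(-1/15) = 9/8 - 26/15 = -73/120 ≈ -0.60833)
(6 + t)*92 = (6 - 73/120)*92 = (647/120)*92 = 14881/30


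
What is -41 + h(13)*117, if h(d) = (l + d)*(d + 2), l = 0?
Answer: 22774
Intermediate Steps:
h(d) = d*(2 + d) (h(d) = (0 + d)*(d + 2) = d*(2 + d))
-41 + h(13)*117 = -41 + (13*(2 + 13))*117 = -41 + (13*15)*117 = -41 + 195*117 = -41 + 22815 = 22774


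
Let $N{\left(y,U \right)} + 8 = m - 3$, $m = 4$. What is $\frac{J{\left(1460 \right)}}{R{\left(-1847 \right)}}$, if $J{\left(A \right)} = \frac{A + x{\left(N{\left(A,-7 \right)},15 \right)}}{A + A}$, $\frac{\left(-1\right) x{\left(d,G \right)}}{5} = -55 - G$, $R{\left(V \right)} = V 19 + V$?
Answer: $- \frac{181}{10786480} \approx -1.678 \cdot 10^{-5}$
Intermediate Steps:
$N{\left(y,U \right)} = -7$ ($N{\left(y,U \right)} = -8 + \left(4 - 3\right) = -8 + 1 = -7$)
$R{\left(V \right)} = 20 V$ ($R{\left(V \right)} = 19 V + V = 20 V$)
$x{\left(d,G \right)} = 275 + 5 G$ ($x{\left(d,G \right)} = - 5 \left(-55 - G\right) = 275 + 5 G$)
$J{\left(A \right)} = \frac{350 + A}{2 A}$ ($J{\left(A \right)} = \frac{A + \left(275 + 5 \cdot 15\right)}{A + A} = \frac{A + \left(275 + 75\right)}{2 A} = \left(A + 350\right) \frac{1}{2 A} = \left(350 + A\right) \frac{1}{2 A} = \frac{350 + A}{2 A}$)
$\frac{J{\left(1460 \right)}}{R{\left(-1847 \right)}} = \frac{\frac{1}{2} \cdot \frac{1}{1460} \left(350 + 1460\right)}{20 \left(-1847\right)} = \frac{\frac{1}{2} \cdot \frac{1}{1460} \cdot 1810}{-36940} = \frac{181}{292} \left(- \frac{1}{36940}\right) = - \frac{181}{10786480}$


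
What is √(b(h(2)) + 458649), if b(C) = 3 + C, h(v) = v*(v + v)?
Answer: 2*√114665 ≈ 677.24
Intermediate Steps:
h(v) = 2*v² (h(v) = v*(2*v) = 2*v²)
√(b(h(2)) + 458649) = √((3 + 2*2²) + 458649) = √((3 + 2*4) + 458649) = √((3 + 8) + 458649) = √(11 + 458649) = √458660 = 2*√114665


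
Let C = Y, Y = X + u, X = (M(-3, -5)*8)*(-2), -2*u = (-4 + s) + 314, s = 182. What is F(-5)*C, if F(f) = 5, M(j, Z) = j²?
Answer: -1950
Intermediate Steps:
u = -246 (u = -((-4 + 182) + 314)/2 = -(178 + 314)/2 = -½*492 = -246)
X = -144 (X = ((-3)²*8)*(-2) = (9*8)*(-2) = 72*(-2) = -144)
Y = -390 (Y = -144 - 246 = -390)
C = -390
F(-5)*C = 5*(-390) = -1950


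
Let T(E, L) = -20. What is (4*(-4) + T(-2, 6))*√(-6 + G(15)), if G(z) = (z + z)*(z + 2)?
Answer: -216*√14 ≈ -808.20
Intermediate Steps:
G(z) = 2*z*(2 + z) (G(z) = (2*z)*(2 + z) = 2*z*(2 + z))
(4*(-4) + T(-2, 6))*√(-6 + G(15)) = (4*(-4) - 20)*√(-6 + 2*15*(2 + 15)) = (-16 - 20)*√(-6 + 2*15*17) = -36*√(-6 + 510) = -216*√14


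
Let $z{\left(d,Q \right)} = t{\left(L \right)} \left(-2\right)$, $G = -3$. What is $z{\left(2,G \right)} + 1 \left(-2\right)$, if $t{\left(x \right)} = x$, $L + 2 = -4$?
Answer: $10$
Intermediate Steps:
$L = -6$ ($L = -2 - 4 = -6$)
$z{\left(d,Q \right)} = 12$ ($z{\left(d,Q \right)} = \left(-6\right) \left(-2\right) = 12$)
$z{\left(2,G \right)} + 1 \left(-2\right) = 12 + 1 \left(-2\right) = 12 - 2 = 10$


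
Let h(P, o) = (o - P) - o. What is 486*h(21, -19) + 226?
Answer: -9980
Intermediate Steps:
h(P, o) = -P
486*h(21, -19) + 226 = 486*(-1*21) + 226 = 486*(-21) + 226 = -10206 + 226 = -9980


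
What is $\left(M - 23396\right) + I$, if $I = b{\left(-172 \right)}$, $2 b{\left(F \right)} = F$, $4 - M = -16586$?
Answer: $-6892$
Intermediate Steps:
$M = 16590$ ($M = 4 - -16586 = 4 + 16586 = 16590$)
$b{\left(F \right)} = \frac{F}{2}$
$I = -86$ ($I = \frac{1}{2} \left(-172\right) = -86$)
$\left(M - 23396\right) + I = \left(16590 - 23396\right) - 86 = -6806 - 86 = -6892$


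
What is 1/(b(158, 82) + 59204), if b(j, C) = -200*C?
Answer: 1/42804 ≈ 2.3362e-5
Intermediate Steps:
1/(b(158, 82) + 59204) = 1/(-200*82 + 59204) = 1/(-16400 + 59204) = 1/42804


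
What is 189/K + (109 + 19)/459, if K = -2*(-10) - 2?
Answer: 9895/918 ≈ 10.779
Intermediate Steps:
K = 18 (K = 20 - 2 = 18)
189/K + (109 + 19)/459 = 189/18 + (109 + 19)/459 = 189*(1/18) + 128*(1/459) = 21/2 + 128/459 = 9895/918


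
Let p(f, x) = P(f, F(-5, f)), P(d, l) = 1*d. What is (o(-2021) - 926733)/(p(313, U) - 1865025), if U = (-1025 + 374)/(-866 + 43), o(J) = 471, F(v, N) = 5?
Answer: 463131/932356 ≈ 0.49673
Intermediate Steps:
P(d, l) = d
U = 651/823 (U = -651/(-823) = -651*(-1/823) = 651/823 ≈ 0.79101)
p(f, x) = f
(o(-2021) - 926733)/(p(313, U) - 1865025) = (471 - 926733)/(313 - 1865025) = -926262/(-1864712) = -926262*(-1/1864712) = 463131/932356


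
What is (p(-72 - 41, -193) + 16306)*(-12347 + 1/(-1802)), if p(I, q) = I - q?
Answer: -182288473935/901 ≈ -2.0232e+8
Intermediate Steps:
(p(-72 - 41, -193) + 16306)*(-12347 + 1/(-1802)) = (((-72 - 41) - 1*(-193)) + 16306)*(-12347 + 1/(-1802)) = ((-113 + 193) + 16306)*(-12347 - 1/1802) = (80 + 16306)*(-22249295/1802) = 16386*(-22249295/1802) = -182288473935/901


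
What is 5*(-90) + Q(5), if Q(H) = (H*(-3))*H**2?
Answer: -825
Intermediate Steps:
Q(H) = -3*H**3 (Q(H) = (-3*H)*H**2 = -3*H**3)
5*(-90) + Q(5) = 5*(-90) - 3*5**3 = -450 - 3*125 = -450 - 375 = -825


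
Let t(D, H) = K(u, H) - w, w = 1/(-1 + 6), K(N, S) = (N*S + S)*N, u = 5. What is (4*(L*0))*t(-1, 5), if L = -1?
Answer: 0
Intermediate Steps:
K(N, S) = N*(S + N*S) (K(N, S) = (S + N*S)*N = N*(S + N*S))
w = ⅕ (w = 1/5 = ⅕ ≈ 0.20000)
t(D, H) = -⅕ + 30*H (t(D, H) = 5*H*(1 + 5) - 1*⅕ = 5*H*6 - ⅕ = 30*H - ⅕ = -⅕ + 30*H)
(4*(L*0))*t(-1, 5) = (4*(-1*0))*(-⅕ + 30*5) = (4*0)*(-⅕ + 150) = 0*(749/5) = 0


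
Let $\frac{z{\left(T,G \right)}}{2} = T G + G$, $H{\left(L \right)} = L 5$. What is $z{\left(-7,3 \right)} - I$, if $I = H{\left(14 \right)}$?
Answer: $-106$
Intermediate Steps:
$H{\left(L \right)} = 5 L$
$z{\left(T,G \right)} = 2 G + 2 G T$ ($z{\left(T,G \right)} = 2 \left(T G + G\right) = 2 \left(G T + G\right) = 2 \left(G + G T\right) = 2 G + 2 G T$)
$I = 70$ ($I = 5 \cdot 14 = 70$)
$z{\left(-7,3 \right)} - I = 2 \cdot 3 \left(1 - 7\right) - 70 = 2 \cdot 3 \left(-6\right) - 70 = -36 - 70 = -106$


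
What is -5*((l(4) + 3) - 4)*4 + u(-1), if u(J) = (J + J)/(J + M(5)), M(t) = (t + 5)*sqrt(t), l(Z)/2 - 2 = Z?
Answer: -109782/499 - 20*sqrt(5)/499 ≈ -220.09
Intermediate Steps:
l(Z) = 4 + 2*Z
M(t) = sqrt(t)*(5 + t) (M(t) = (5 + t)*sqrt(t) = sqrt(t)*(5 + t))
u(J) = 2*J/(J + 10*sqrt(5)) (u(J) = (J + J)/(J + sqrt(5)*(5 + 5)) = (2*J)/(J + sqrt(5)*10) = (2*J)/(J + 10*sqrt(5)) = 2*J/(J + 10*sqrt(5)))
-5*((l(4) + 3) - 4)*4 + u(-1) = -5*(((4 + 2*4) + 3) - 4)*4 + 2*(-1)/(-1 + 10*sqrt(5)) = -5*(((4 + 8) + 3) - 4)*4 - 2/(-1 + 10*sqrt(5)) = -5*((12 + 3) - 4)*4 - 2/(-1 + 10*sqrt(5)) = -5*(15 - 4)*4 - 2/(-1 + 10*sqrt(5)) = -55*4 - 2/(-1 + 10*sqrt(5)) = -5*44 - 2/(-1 + 10*sqrt(5)) = -220 - 2/(-1 + 10*sqrt(5))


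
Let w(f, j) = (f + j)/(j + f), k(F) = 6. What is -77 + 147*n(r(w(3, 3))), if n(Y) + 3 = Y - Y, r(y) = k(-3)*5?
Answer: -518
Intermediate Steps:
w(f, j) = 1 (w(f, j) = (f + j)/(f + j) = 1)
r(y) = 30 (r(y) = 6*5 = 30)
n(Y) = -3 (n(Y) = -3 + (Y - Y) = -3 + 0 = -3)
-77 + 147*n(r(w(3, 3))) = -77 + 147*(-3) = -77 - 441 = -518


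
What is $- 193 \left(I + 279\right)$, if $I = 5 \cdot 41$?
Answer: $-93412$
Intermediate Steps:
$I = 205$
$- 193 \left(I + 279\right) = - 193 \left(205 + 279\right) = \left(-193\right) 484 = -93412$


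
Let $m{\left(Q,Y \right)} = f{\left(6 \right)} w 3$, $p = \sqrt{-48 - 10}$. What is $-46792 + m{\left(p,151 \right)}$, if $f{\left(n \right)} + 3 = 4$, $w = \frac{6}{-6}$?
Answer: $-46795$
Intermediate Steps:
$w = -1$ ($w = 6 \left(- \frac{1}{6}\right) = -1$)
$f{\left(n \right)} = 1$ ($f{\left(n \right)} = -3 + 4 = 1$)
$p = i \sqrt{58}$ ($p = \sqrt{-58} = i \sqrt{58} \approx 7.6158 i$)
$m{\left(Q,Y \right)} = -3$ ($m{\left(Q,Y \right)} = 1 \left(-1\right) 3 = \left(-1\right) 3 = -3$)
$-46792 + m{\left(p,151 \right)} = -46792 - 3 = -46795$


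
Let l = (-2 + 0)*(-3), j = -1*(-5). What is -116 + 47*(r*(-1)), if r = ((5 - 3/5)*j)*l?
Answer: -6320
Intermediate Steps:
j = 5
l = 6 (l = -2*(-3) = 6)
r = 132 (r = ((5 - 3/5)*5)*6 = ((5 - 3*⅕)*5)*6 = ((5 - ⅗)*5)*6 = ((22/5)*5)*6 = 22*6 = 132)
-116 + 47*(r*(-1)) = -116 + 47*(132*(-1)) = -116 + 47*(-132) = -116 - 6204 = -6320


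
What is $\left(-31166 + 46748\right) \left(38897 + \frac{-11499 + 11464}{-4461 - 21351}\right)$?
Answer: $\frac{2607412409203}{4302} \approx 6.0609 \cdot 10^{8}$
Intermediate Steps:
$\left(-31166 + 46748\right) \left(38897 + \frac{-11499 + 11464}{-4461 - 21351}\right) = 15582 \left(38897 - \frac{35}{-25812}\right) = 15582 \left(38897 - - \frac{35}{25812}\right) = 15582 \left(38897 + \frac{35}{25812}\right) = 15582 \cdot \frac{1004009399}{25812} = \frac{2607412409203}{4302}$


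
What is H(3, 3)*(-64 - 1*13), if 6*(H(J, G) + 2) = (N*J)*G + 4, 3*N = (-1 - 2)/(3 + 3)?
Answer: 1463/12 ≈ 121.92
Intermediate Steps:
N = -1/6 (N = ((-1 - 2)/(3 + 3))/3 = (-3/6)/3 = (-3*1/6)/3 = (1/3)*(-1/2) = -1/6 ≈ -0.16667)
H(J, G) = -4/3 - G*J/36 (H(J, G) = -2 + ((-J/6)*G + 4)/6 = -2 + (-G*J/6 + 4)/6 = -2 + (4 - G*J/6)/6 = -2 + (2/3 - G*J/36) = -4/3 - G*J/36)
H(3, 3)*(-64 - 1*13) = (-4/3 - 1/36*3*3)*(-64 - 1*13) = (-4/3 - 1/4)*(-64 - 13) = -19/12*(-77) = 1463/12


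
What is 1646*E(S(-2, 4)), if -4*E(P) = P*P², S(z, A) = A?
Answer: -26336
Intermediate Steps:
E(P) = -P³/4 (E(P) = -P*P²/4 = -P³/4)
1646*E(S(-2, 4)) = 1646*(-¼*4³) = 1646*(-¼*64) = 1646*(-16) = -26336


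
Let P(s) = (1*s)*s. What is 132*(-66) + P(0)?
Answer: -8712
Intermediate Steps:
P(s) = s² (P(s) = s*s = s²)
132*(-66) + P(0) = 132*(-66) + 0² = -8712 + 0 = -8712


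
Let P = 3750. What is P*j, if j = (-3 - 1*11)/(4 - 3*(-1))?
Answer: -7500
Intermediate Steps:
j = -2 (j = (-3 - 11)/(4 + 3) = -14/7 = -14*1/7 = -2)
P*j = 3750*(-2) = -7500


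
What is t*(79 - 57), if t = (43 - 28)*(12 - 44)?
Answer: -10560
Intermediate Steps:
t = -480 (t = 15*(-32) = -480)
t*(79 - 57) = -480*(79 - 57) = -480*22 = -10560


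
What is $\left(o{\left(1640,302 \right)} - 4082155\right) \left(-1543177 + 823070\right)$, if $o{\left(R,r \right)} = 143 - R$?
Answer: $2940666390764$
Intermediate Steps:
$\left(o{\left(1640,302 \right)} - 4082155\right) \left(-1543177 + 823070\right) = \left(\left(143 - 1640\right) - 4082155\right) \left(-1543177 + 823070\right) = \left(\left(143 - 1640\right) - 4082155\right) \left(-720107\right) = \left(-1497 - 4082155\right) \left(-720107\right) = \left(-4083652\right) \left(-720107\right) = 2940666390764$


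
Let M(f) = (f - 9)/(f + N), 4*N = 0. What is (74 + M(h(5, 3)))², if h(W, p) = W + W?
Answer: 549081/100 ≈ 5490.8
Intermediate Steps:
N = 0 (N = (¼)*0 = 0)
h(W, p) = 2*W
M(f) = (-9 + f)/f (M(f) = (f - 9)/(f + 0) = (-9 + f)/f)
(74 + M(h(5, 3)))² = (74 + (-9 + 2*5)/((2*5)))² = (74 + (-9 + 10)/10)² = (74 + (⅒)*1)² = (74 + ⅒)² = (741/10)² = 549081/100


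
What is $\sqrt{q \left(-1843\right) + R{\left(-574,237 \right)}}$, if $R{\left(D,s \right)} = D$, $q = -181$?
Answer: $3 \sqrt{37001} \approx 577.07$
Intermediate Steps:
$\sqrt{q \left(-1843\right) + R{\left(-574,237 \right)}} = \sqrt{\left(-181\right) \left(-1843\right) - 574} = \sqrt{333583 - 574} = \sqrt{333009} = 3 \sqrt{37001}$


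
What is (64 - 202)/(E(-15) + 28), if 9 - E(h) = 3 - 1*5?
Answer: -46/13 ≈ -3.5385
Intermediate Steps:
E(h) = 11 (E(h) = 9 - (3 - 1*5) = 9 - (3 - 5) = 9 - 1*(-2) = 9 + 2 = 11)
(64 - 202)/(E(-15) + 28) = (64 - 202)/(11 + 28) = -138/39 = -138*1/39 = -46/13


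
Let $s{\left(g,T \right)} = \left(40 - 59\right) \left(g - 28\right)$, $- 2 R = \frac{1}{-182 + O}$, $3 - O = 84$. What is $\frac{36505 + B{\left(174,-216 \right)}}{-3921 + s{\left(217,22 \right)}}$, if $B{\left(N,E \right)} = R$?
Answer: $- \frac{19201631}{3951312} \approx -4.8596$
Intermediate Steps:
$O = -81$ ($O = 3 - 84 = -81$)
$R = \frac{1}{526}$ ($R = - \frac{1}{2 \left(-182 - 81\right)} = - \frac{1}{2 \left(-263\right)} = \left(- \frac{1}{2}\right) \left(- \frac{1}{263}\right) = \frac{1}{526} \approx 0.0019011$)
$B{\left(N,E \right)} = \frac{1}{526}$
$s{\left(g,T \right)} = 532 - 19 g$ ($s{\left(g,T \right)} = - 19 \left(-28 + g\right) = 532 - 19 g$)
$\frac{36505 + B{\left(174,-216 \right)}}{-3921 + s{\left(217,22 \right)}} = \frac{36505 + \frac{1}{526}}{-3921 + \left(532 - 4123\right)} = \frac{19201631}{526 \left(-3921 + \left(532 - 4123\right)\right)} = \frac{19201631}{526 \left(-3921 - 3591\right)} = \frac{19201631}{526 \left(-7512\right)} = \frac{19201631}{526} \left(- \frac{1}{7512}\right) = - \frac{19201631}{3951312}$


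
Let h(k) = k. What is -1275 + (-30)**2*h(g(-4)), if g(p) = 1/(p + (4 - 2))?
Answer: -1725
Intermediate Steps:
g(p) = 1/(2 + p) (g(p) = 1/(p + 2) = 1/(2 + p))
-1275 + (-30)**2*h(g(-4)) = -1275 + (-30)**2/(2 - 4) = -1275 + 900/(-2) = -1275 + 900*(-1/2) = -1275 - 450 = -1725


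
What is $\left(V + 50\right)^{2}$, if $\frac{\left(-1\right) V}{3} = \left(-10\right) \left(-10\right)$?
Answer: $62500$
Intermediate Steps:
$V = -300$ ($V = - 3 \left(\left(-10\right) \left(-10\right)\right) = \left(-3\right) 100 = -300$)
$\left(V + 50\right)^{2} = \left(-300 + 50\right)^{2} = \left(-250\right)^{2} = 62500$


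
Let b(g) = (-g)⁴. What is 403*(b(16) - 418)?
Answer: 26242554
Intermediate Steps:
b(g) = g⁴
403*(b(16) - 418) = 403*(16⁴ - 418) = 403*(65536 - 418) = 403*65118 = 26242554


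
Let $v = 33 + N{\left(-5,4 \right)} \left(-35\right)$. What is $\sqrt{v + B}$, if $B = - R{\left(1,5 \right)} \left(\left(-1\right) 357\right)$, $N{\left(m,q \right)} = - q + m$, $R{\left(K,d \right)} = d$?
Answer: $3 \sqrt{237} \approx 46.184$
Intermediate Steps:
$N{\left(m,q \right)} = m - q$
$v = 348$ ($v = 33 + \left(-5 - 4\right) \left(-35\right) = 33 - -315 = 33 + 315 = 348$)
$B = 1785$ ($B = - 5 \left(\left(-1\right) 357\right) = - 5 \left(-357\right) = \left(-1\right) \left(-1785\right) = 1785$)
$\sqrt{v + B} = \sqrt{348 + 1785} = \sqrt{2133} = 3 \sqrt{237}$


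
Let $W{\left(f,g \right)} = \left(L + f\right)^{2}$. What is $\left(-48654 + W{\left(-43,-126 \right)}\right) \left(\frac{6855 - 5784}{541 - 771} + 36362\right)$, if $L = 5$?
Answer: $- \frac{39477894269}{23} \approx -1.7164 \cdot 10^{9}$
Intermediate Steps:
$W{\left(f,g \right)} = \left(5 + f\right)^{2}$
$\left(-48654 + W{\left(-43,-126 \right)}\right) \left(\frac{6855 - 5784}{541 - 771} + 36362\right) = \left(-48654 + \left(5 - 43\right)^{2}\right) \left(\frac{6855 - 5784}{541 - 771} + 36362\right) = \left(-48654 + \left(-38\right)^{2}\right) \left(\frac{1071}{-230} + 36362\right) = \left(-48654 + 1444\right) \left(1071 \left(- \frac{1}{230}\right) + 36362\right) = - 47210 \left(- \frac{1071}{230} + 36362\right) = \left(-47210\right) \frac{8362189}{230} = - \frac{39477894269}{23}$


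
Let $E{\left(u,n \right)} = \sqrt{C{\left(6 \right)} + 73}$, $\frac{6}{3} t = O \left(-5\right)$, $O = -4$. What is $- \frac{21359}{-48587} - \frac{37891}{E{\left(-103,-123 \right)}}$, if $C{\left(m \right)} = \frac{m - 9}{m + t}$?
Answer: $\frac{21359}{48587} - \frac{151564 \sqrt{1165}}{1165} \approx -4440.1$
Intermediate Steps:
$t = 10$ ($t = \frac{\left(-4\right) \left(-5\right)}{2} = \frac{1}{2} \cdot 20 = 10$)
$C{\left(m \right)} = \frac{-9 + m}{10 + m}$ ($C{\left(m \right)} = \frac{m - 9}{m + 10} = \frac{-9 + m}{10 + m}$)
$E{\left(u,n \right)} = \frac{\sqrt{1165}}{4}$ ($E{\left(u,n \right)} = \sqrt{\frac{-9 + 6}{10 + 6} + 73} = \sqrt{\frac{1}{16} \left(-3\right) + 73} = \sqrt{- \frac{3}{16} + 73} = \sqrt{\frac{1165}{16}} = \frac{\sqrt{1165}}{4}$)
$- \frac{21359}{-48587} - \frac{37891}{E{\left(-103,-123 \right)}} = - \frac{21359}{-48587} - \frac{37891}{\frac{1}{4} \sqrt{1165}} = \left(-21359\right) \left(- \frac{1}{48587}\right) - 37891 \frac{4 \sqrt{1165}}{1165} = \frac{21359}{48587} - \frac{151564 \sqrt{1165}}{1165}$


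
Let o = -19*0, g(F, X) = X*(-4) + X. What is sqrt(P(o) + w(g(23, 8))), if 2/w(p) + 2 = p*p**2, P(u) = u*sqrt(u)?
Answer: I*sqrt(6913)/6913 ≈ 0.012027*I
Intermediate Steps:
g(F, X) = -3*X (g(F, X) = -4*X + X = -3*X)
o = 0
P(u) = u**(3/2)
w(p) = 2/(-2 + p**3) (w(p) = 2/(-2 + p*p**2) = 2/(-2 + p**3))
sqrt(P(o) + w(g(23, 8))) = sqrt(0**(3/2) + 2/(-2 + (-3*8)**3)) = sqrt(0 + 2/(-2 + (-24)**3)) = sqrt(0 + 2/(-2 - 13824)) = sqrt(0 + 2/(-13826)) = sqrt(0 + 2*(-1/13826)) = sqrt(0 - 1/6913) = sqrt(-1/6913) = I*sqrt(6913)/6913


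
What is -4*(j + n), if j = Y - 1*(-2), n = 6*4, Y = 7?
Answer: -132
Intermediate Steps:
n = 24
j = 9 (j = 7 - 1*(-2) = 7 + 2 = 9)
-4*(j + n) = -4*(9 + 24) = -4*33 = -132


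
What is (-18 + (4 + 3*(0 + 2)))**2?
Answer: 64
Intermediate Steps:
(-18 + (4 + 3*(0 + 2)))**2 = (-18 + (4 + 3*2))**2 = (-18 + (4 + 6))**2 = (-18 + 10)**2 = (-8)**2 = 64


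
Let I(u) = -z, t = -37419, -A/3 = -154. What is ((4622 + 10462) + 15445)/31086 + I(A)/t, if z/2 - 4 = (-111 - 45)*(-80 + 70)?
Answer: 413200553/387735678 ≈ 1.0657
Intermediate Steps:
A = 462 (A = -3*(-154) = 462)
z = 3128 (z = 8 + 2*((-111 - 45)*(-80 + 70)) = 8 + 2*(-156*(-10)) = 8 + 2*1560 = 8 + 3120 = 3128)
I(u) = -3128 (I(u) = -1*3128 = -3128)
((4622 + 10462) + 15445)/31086 + I(A)/t = ((4622 + 10462) + 15445)/31086 - 3128/(-37419) = (15084 + 15445)*(1/31086) - 3128*(-1/37419) = 30529*(1/31086) + 3128/37419 = 30529/31086 + 3128/37419 = 413200553/387735678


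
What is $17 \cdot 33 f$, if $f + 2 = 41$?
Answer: $21879$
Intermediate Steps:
$f = 39$ ($f = -2 + 41 = 39$)
$17 \cdot 33 f = 17 \cdot 33 \cdot 39 = 561 \cdot 39 = 21879$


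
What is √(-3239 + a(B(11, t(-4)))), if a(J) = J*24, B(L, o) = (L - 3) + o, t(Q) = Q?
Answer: I*√3143 ≈ 56.062*I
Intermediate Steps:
B(L, o) = -3 + L + o (B(L, o) = (-3 + L) + o = -3 + L + o)
a(J) = 24*J
√(-3239 + a(B(11, t(-4)))) = √(-3239 + 24*(-3 + 11 - 4)) = √(-3239 + 24*4) = √(-3239 + 96) = √(-3143) = I*√3143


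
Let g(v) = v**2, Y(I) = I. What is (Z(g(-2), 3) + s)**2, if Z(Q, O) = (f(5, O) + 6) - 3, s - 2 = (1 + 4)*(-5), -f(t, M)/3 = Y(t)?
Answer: 1225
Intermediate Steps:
f(t, M) = -3*t
s = -23 (s = 2 + (1 + 4)*(-5) = 2 + 5*(-5) = 2 - 25 = -23)
Z(Q, O) = -12 (Z(Q, O) = (-3*5 + 6) - 3 = (-15 + 6) - 3 = -9 - 3 = -12)
(Z(g(-2), 3) + s)**2 = (-12 - 23)**2 = (-35)**2 = 1225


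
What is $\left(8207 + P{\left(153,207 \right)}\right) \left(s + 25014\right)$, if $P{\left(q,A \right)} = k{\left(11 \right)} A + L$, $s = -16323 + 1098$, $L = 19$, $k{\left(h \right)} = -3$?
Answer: $74445345$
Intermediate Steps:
$s = -15225$
$P{\left(q,A \right)} = 19 - 3 A$ ($P{\left(q,A \right)} = - 3 A + 19 = 19 - 3 A$)
$\left(8207 + P{\left(153,207 \right)}\right) \left(s + 25014\right) = \left(8207 + \left(19 - 621\right)\right) \left(-15225 + 25014\right) = \left(8207 + \left(19 - 621\right)\right) 9789 = \left(8207 - 602\right) 9789 = 7605 \cdot 9789 = 74445345$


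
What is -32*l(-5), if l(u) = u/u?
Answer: -32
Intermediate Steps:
l(u) = 1
-32*l(-5) = -32*1 = -32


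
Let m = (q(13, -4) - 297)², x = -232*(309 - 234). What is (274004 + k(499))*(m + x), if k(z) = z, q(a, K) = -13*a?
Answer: 54833621268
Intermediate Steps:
x = -17400 (x = -232*75 = -17400)
m = 217156 (m = (-13*13 - 297)² = (-169 - 297)² = (-466)² = 217156)
(274004 + k(499))*(m + x) = (274004 + 499)*(217156 - 17400) = 274503*199756 = 54833621268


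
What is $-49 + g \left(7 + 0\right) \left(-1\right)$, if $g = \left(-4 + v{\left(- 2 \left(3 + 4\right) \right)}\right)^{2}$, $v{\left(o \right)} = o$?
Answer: $-2317$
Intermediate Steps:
$g = 324$ ($g = \left(-4 - 2 \left(3 + 4\right)\right)^{2} = \left(-4 - 14\right)^{2} = \left(-18\right)^{2} = 324$)
$-49 + g \left(7 + 0\right) \left(-1\right) = -49 + 324 \left(7 + 0\right) \left(-1\right) = -49 + 324 \cdot 7 \left(-1\right) = -49 + 324 \left(-7\right) = -49 - 2268 = -2317$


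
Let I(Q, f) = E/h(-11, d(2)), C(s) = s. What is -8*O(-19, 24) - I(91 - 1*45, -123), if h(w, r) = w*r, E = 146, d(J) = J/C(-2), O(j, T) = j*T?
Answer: 39982/11 ≈ 3634.7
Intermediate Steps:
O(j, T) = T*j
d(J) = -J/2 (d(J) = J/(-2) = J*(-1/2) = -J/2)
h(w, r) = r*w
I(Q, f) = 146/11 (I(Q, f) = 146/((-1/2*2*(-11))) = 146/((-1*(-11))) = 146/11)
-8*O(-19, 24) - I(91 - 1*45, -123) = -192*(-19) - 1*146/11 = -8*(-456) - 146/11 = 3648 - 146/11 = 39982/11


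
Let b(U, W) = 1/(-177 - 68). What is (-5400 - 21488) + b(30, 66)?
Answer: -6587561/245 ≈ -26888.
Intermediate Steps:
b(U, W) = -1/245 (b(U, W) = 1/(-245) = -1/245)
(-5400 - 21488) + b(30, 66) = (-5400 - 21488) - 1/245 = -26888 - 1/245 = -6587561/245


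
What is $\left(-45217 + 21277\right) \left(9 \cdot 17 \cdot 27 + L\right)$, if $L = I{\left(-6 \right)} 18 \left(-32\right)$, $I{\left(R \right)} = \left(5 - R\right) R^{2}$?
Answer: $5361722100$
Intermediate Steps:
$I{\left(R \right)} = R^{2} \left(5 - R\right)$
$L = -228096$ ($L = \left(-6\right)^{2} \left(5 - -6\right) 18 \left(-32\right) = 36 \left(5 + 6\right) 18 \left(-32\right) = 36 \cdot 11 \cdot 18 \left(-32\right) = 396 \cdot 18 \left(-32\right) = 7128 \left(-32\right) = -228096$)
$\left(-45217 + 21277\right) \left(9 \cdot 17 \cdot 27 + L\right) = \left(-45217 + 21277\right) \left(9 \cdot 17 \cdot 27 - 228096\right) = - 23940 \left(153 \cdot 27 - 228096\right) = - 23940 \left(4131 - 228096\right) = \left(-23940\right) \left(-223965\right) = 5361722100$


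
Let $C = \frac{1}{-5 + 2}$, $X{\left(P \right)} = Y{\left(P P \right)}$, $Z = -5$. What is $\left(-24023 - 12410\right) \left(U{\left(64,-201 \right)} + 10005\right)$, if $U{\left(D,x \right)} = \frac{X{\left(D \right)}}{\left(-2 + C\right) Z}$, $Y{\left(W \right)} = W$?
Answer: $- \frac{13205614479}{35} \approx -3.773 \cdot 10^{8}$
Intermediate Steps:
$X{\left(P \right)} = P^{2}$ ($X{\left(P \right)} = P P = P^{2}$)
$C = - \frac{1}{3}$ ($C = \frac{1}{-3} = - \frac{1}{3} \approx -0.33333$)
$U{\left(D,x \right)} = \frac{3 D^{2}}{35}$ ($U{\left(D,x \right)} = \frac{D^{2}}{\left(-2 - \frac{1}{3}\right) \left(-5\right)} = \frac{D^{2}}{\left(- \frac{7}{3}\right) \left(-5\right)} = \frac{D^{2}}{\frac{35}{3}} = D^{2} \cdot \frac{3}{35} = \frac{3 D^{2}}{35}$)
$\left(-24023 - 12410\right) \left(U{\left(64,-201 \right)} + 10005\right) = \left(-24023 - 12410\right) \left(\frac{3 \cdot 64^{2}}{35} + 10005\right) = - 36433 \left(\frac{3}{35} \cdot 4096 + 10005\right) = - 36433 \left(\frac{12288}{35} + 10005\right) = \left(-36433\right) \frac{362463}{35} = - \frac{13205614479}{35}$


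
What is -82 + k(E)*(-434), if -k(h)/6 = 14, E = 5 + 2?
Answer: 36374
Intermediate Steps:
E = 7
k(h) = -84 (k(h) = -6*14 = -84)
-82 + k(E)*(-434) = -82 - 84*(-434) = -82 + 36456 = 36374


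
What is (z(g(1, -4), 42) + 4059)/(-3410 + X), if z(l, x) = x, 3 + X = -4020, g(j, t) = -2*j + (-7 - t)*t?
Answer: -4101/7433 ≈ -0.55173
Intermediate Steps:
g(j, t) = -2*j + t*(-7 - t)
X = -4023 (X = -3 - 4020 = -4023)
(z(g(1, -4), 42) + 4059)/(-3410 + X) = (42 + 4059)/(-3410 - 4023) = 4101/(-7433) = 4101*(-1/7433) = -4101/7433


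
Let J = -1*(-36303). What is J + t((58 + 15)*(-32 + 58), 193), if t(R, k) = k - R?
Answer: 34598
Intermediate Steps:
J = 36303
J + t((58 + 15)*(-32 + 58), 193) = 36303 + (193 - (58 + 15)*(-32 + 58)) = 36303 + (193 - 73*26) = 36303 + (193 - 1*1898) = 36303 + (193 - 1898) = 36303 - 1705 = 34598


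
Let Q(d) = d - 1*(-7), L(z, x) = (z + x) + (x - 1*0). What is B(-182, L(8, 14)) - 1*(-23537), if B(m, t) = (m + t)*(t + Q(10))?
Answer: 15799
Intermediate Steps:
L(z, x) = z + 2*x (L(z, x) = (x + z) + (x + 0) = (x + z) + x = z + 2*x)
Q(d) = 7 + d (Q(d) = d + 7 = 7 + d)
B(m, t) = (17 + t)*(m + t) (B(m, t) = (m + t)*(t + (7 + 10)) = (m + t)*(t + 17) = (m + t)*(17 + t) = (17 + t)*(m + t))
B(-182, L(8, 14)) - 1*(-23537) = ((8 + 2*14)² + 17*(-182) + 17*(8 + 2*14) - 182*(8 + 2*14)) - 1*(-23537) = ((8 + 28)² - 3094 + 17*(8 + 28) - 182*(8 + 28)) + 23537 = (36² - 3094 + 17*36 - 182*36) + 23537 = (1296 - 3094 + 612 - 6552) + 23537 = -7738 + 23537 = 15799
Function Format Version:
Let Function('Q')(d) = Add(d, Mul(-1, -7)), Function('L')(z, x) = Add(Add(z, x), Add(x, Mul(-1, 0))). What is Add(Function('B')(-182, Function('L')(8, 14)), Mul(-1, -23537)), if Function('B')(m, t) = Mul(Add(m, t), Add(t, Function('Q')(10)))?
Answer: 15799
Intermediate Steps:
Function('L')(z, x) = Add(z, Mul(2, x)) (Function('L')(z, x) = Add(Add(x, z), Add(x, 0)) = Add(Add(x, z), x) = Add(z, Mul(2, x)))
Function('Q')(d) = Add(7, d) (Function('Q')(d) = Add(d, 7) = Add(7, d))
Function('B')(m, t) = Mul(Add(17, t), Add(m, t)) (Function('B')(m, t) = Mul(Add(m, t), Add(t, Add(7, 10))) = Mul(Add(m, t), Add(t, 17)) = Mul(Add(m, t), Add(17, t)) = Mul(Add(17, t), Add(m, t)))
Add(Function('B')(-182, Function('L')(8, 14)), Mul(-1, -23537)) = Add(Add(Pow(Add(8, Mul(2, 14)), 2), Mul(17, -182), Mul(17, Add(8, Mul(2, 14))), Mul(-182, Add(8, Mul(2, 14)))), Mul(-1, -23537)) = Add(Add(Pow(Add(8, 28), 2), -3094, Mul(17, Add(8, 28)), Mul(-182, Add(8, 28))), 23537) = Add(Add(Pow(36, 2), -3094, Mul(17, 36), Mul(-182, 36)), 23537) = Add(Add(1296, -3094, 612, -6552), 23537) = Add(-7738, 23537) = 15799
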